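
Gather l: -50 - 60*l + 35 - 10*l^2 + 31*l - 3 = -10*l^2 - 29*l - 18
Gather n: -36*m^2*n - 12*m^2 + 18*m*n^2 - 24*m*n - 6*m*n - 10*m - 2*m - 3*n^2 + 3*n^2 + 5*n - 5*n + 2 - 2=-12*m^2 + 18*m*n^2 - 12*m + n*(-36*m^2 - 30*m)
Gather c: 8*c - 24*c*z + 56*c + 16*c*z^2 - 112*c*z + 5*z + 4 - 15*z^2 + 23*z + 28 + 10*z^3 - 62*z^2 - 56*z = c*(16*z^2 - 136*z + 64) + 10*z^3 - 77*z^2 - 28*z + 32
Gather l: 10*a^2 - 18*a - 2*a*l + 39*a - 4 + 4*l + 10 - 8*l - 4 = 10*a^2 + 21*a + l*(-2*a - 4) + 2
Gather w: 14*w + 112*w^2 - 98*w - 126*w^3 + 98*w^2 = -126*w^3 + 210*w^2 - 84*w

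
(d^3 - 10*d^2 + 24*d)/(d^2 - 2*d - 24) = d*(d - 4)/(d + 4)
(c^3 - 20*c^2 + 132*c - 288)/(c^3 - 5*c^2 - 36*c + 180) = (c^2 - 14*c + 48)/(c^2 + c - 30)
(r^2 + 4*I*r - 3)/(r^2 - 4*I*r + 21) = (r + I)/(r - 7*I)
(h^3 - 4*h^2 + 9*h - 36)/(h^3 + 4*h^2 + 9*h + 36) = (h - 4)/(h + 4)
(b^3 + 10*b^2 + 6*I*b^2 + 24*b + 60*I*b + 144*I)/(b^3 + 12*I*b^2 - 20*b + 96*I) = (b^2 + 10*b + 24)/(b^2 + 6*I*b + 16)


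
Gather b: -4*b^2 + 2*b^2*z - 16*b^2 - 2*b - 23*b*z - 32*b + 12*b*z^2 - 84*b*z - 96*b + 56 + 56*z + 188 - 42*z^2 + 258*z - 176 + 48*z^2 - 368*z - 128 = b^2*(2*z - 20) + b*(12*z^2 - 107*z - 130) + 6*z^2 - 54*z - 60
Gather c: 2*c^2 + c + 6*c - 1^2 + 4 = 2*c^2 + 7*c + 3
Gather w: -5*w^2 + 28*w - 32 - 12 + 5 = -5*w^2 + 28*w - 39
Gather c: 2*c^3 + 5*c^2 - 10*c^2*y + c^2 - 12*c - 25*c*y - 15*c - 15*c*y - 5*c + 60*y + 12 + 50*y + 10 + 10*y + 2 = 2*c^3 + c^2*(6 - 10*y) + c*(-40*y - 32) + 120*y + 24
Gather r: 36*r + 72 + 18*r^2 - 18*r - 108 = 18*r^2 + 18*r - 36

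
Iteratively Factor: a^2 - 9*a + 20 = (a - 5)*(a - 4)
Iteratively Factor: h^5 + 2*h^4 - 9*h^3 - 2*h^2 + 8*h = (h + 1)*(h^4 + h^3 - 10*h^2 + 8*h) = (h - 1)*(h + 1)*(h^3 + 2*h^2 - 8*h) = (h - 1)*(h + 1)*(h + 4)*(h^2 - 2*h) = h*(h - 1)*(h + 1)*(h + 4)*(h - 2)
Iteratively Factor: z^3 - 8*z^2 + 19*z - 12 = (z - 4)*(z^2 - 4*z + 3) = (z - 4)*(z - 1)*(z - 3)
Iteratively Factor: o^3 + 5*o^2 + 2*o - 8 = (o + 2)*(o^2 + 3*o - 4) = (o - 1)*(o + 2)*(o + 4)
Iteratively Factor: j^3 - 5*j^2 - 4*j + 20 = (j - 5)*(j^2 - 4) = (j - 5)*(j + 2)*(j - 2)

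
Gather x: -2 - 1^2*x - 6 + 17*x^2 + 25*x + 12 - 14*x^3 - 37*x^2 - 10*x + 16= -14*x^3 - 20*x^2 + 14*x + 20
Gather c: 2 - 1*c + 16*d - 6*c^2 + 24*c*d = -6*c^2 + c*(24*d - 1) + 16*d + 2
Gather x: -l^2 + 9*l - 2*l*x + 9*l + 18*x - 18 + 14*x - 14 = -l^2 + 18*l + x*(32 - 2*l) - 32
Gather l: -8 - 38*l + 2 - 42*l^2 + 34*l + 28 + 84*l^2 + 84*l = 42*l^2 + 80*l + 22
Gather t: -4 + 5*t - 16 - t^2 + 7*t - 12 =-t^2 + 12*t - 32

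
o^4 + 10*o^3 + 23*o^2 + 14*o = o*(o + 1)*(o + 2)*(o + 7)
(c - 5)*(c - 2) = c^2 - 7*c + 10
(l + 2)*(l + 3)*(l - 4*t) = l^3 - 4*l^2*t + 5*l^2 - 20*l*t + 6*l - 24*t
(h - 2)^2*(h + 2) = h^3 - 2*h^2 - 4*h + 8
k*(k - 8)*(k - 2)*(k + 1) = k^4 - 9*k^3 + 6*k^2 + 16*k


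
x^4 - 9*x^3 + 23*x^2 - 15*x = x*(x - 5)*(x - 3)*(x - 1)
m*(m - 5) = m^2 - 5*m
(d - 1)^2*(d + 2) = d^3 - 3*d + 2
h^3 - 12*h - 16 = (h - 4)*(h + 2)^2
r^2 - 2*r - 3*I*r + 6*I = (r - 2)*(r - 3*I)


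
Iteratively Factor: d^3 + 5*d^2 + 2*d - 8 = (d - 1)*(d^2 + 6*d + 8) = (d - 1)*(d + 4)*(d + 2)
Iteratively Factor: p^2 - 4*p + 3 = (p - 3)*(p - 1)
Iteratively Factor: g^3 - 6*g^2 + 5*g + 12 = (g + 1)*(g^2 - 7*g + 12) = (g - 3)*(g + 1)*(g - 4)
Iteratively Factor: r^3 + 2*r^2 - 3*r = (r - 1)*(r^2 + 3*r) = (r - 1)*(r + 3)*(r)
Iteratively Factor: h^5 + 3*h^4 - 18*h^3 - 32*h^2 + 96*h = (h - 2)*(h^4 + 5*h^3 - 8*h^2 - 48*h) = h*(h - 2)*(h^3 + 5*h^2 - 8*h - 48) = h*(h - 3)*(h - 2)*(h^2 + 8*h + 16) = h*(h - 3)*(h - 2)*(h + 4)*(h + 4)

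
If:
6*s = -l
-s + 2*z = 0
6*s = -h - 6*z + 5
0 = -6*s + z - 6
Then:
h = 163/11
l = 72/11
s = -12/11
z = -6/11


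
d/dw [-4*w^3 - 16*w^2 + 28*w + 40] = -12*w^2 - 32*w + 28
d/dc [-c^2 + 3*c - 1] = 3 - 2*c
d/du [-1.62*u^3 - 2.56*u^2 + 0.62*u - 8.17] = -4.86*u^2 - 5.12*u + 0.62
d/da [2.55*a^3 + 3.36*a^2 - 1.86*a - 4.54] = 7.65*a^2 + 6.72*a - 1.86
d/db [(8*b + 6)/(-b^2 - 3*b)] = 2*(4*b^2 + 6*b + 9)/(b^2*(b^2 + 6*b + 9))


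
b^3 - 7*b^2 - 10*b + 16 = (b - 8)*(b - 1)*(b + 2)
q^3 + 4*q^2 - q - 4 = (q - 1)*(q + 1)*(q + 4)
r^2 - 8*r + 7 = (r - 7)*(r - 1)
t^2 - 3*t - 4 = (t - 4)*(t + 1)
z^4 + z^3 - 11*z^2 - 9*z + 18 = (z - 3)*(z - 1)*(z + 2)*(z + 3)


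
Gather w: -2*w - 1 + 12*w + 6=10*w + 5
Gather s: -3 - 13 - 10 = -26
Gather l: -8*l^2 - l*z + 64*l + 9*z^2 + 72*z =-8*l^2 + l*(64 - z) + 9*z^2 + 72*z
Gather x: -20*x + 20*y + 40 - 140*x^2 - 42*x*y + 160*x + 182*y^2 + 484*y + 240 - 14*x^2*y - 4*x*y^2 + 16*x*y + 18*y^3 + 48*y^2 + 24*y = x^2*(-14*y - 140) + x*(-4*y^2 - 26*y + 140) + 18*y^3 + 230*y^2 + 528*y + 280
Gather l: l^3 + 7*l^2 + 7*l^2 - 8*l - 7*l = l^3 + 14*l^2 - 15*l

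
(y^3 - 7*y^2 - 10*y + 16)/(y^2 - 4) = (y^2 - 9*y + 8)/(y - 2)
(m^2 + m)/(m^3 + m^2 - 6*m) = (m + 1)/(m^2 + m - 6)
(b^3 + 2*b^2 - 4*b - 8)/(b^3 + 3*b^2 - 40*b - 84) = (b^2 - 4)/(b^2 + b - 42)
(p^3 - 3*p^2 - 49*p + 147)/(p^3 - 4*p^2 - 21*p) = (p^2 + 4*p - 21)/(p*(p + 3))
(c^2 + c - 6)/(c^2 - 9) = (c - 2)/(c - 3)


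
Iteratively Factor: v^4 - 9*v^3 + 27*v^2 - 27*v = (v - 3)*(v^3 - 6*v^2 + 9*v) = (v - 3)^2*(v^2 - 3*v) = (v - 3)^3*(v)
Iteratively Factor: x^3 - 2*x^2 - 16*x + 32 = (x - 4)*(x^2 + 2*x - 8) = (x - 4)*(x + 4)*(x - 2)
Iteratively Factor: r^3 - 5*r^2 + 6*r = (r - 2)*(r^2 - 3*r) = r*(r - 2)*(r - 3)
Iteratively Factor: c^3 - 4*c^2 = (c - 4)*(c^2) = c*(c - 4)*(c)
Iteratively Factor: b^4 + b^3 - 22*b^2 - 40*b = (b + 4)*(b^3 - 3*b^2 - 10*b) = b*(b + 4)*(b^2 - 3*b - 10) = b*(b + 2)*(b + 4)*(b - 5)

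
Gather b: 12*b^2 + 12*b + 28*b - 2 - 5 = 12*b^2 + 40*b - 7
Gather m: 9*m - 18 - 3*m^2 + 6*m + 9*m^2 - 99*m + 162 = 6*m^2 - 84*m + 144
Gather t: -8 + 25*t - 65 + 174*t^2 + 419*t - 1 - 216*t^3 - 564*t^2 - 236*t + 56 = -216*t^3 - 390*t^2 + 208*t - 18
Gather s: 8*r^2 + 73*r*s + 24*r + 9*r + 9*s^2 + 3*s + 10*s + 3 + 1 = 8*r^2 + 33*r + 9*s^2 + s*(73*r + 13) + 4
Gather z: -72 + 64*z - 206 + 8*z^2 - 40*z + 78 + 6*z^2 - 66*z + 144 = 14*z^2 - 42*z - 56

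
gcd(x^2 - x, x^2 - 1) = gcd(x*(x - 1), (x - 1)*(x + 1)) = x - 1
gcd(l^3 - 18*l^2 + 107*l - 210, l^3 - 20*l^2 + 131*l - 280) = l^2 - 12*l + 35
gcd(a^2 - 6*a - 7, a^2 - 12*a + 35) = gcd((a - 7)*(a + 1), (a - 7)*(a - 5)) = a - 7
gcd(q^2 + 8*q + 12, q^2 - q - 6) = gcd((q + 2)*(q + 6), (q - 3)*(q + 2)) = q + 2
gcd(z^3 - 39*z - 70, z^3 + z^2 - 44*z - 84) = z^2 - 5*z - 14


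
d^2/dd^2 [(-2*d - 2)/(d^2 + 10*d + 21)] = 4*(-4*(d + 1)*(d + 5)^2 + (3*d + 11)*(d^2 + 10*d + 21))/(d^2 + 10*d + 21)^3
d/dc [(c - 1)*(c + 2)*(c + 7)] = 3*c^2 + 16*c + 5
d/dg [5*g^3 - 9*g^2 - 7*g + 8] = 15*g^2 - 18*g - 7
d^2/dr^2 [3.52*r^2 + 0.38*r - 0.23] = 7.04000000000000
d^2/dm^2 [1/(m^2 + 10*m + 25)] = 6/(m^4 + 20*m^3 + 150*m^2 + 500*m + 625)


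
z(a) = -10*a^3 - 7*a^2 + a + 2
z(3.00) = -328.00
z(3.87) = -678.57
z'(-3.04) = -233.69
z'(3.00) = -311.00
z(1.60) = -55.28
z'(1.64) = -102.65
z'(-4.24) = -478.97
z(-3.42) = 316.72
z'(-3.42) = -302.01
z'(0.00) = 1.00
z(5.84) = -2222.67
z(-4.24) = 634.17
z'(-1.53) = -47.81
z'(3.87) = -502.49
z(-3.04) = 215.21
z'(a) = -30*a^2 - 14*a + 1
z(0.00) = 2.00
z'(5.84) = -1103.93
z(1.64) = -59.30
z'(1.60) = -98.20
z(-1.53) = 19.90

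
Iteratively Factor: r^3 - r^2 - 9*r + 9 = (r - 1)*(r^2 - 9) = (r - 1)*(r + 3)*(r - 3)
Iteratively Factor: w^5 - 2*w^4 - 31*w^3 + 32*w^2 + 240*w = (w - 5)*(w^4 + 3*w^3 - 16*w^2 - 48*w) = (w - 5)*(w + 4)*(w^3 - w^2 - 12*w) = (w - 5)*(w - 4)*(w + 4)*(w^2 + 3*w) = (w - 5)*(w - 4)*(w + 3)*(w + 4)*(w)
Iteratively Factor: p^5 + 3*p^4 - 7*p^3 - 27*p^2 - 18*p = (p)*(p^4 + 3*p^3 - 7*p^2 - 27*p - 18) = p*(p + 2)*(p^3 + p^2 - 9*p - 9) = p*(p + 2)*(p + 3)*(p^2 - 2*p - 3) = p*(p + 1)*(p + 2)*(p + 3)*(p - 3)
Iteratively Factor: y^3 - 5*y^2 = (y)*(y^2 - 5*y) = y^2*(y - 5)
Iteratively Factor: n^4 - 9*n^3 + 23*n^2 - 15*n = (n - 3)*(n^3 - 6*n^2 + 5*n) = (n - 5)*(n - 3)*(n^2 - n) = (n - 5)*(n - 3)*(n - 1)*(n)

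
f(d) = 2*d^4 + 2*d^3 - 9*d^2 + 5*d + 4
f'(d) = 8*d^3 + 6*d^2 - 18*d + 5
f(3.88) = 458.00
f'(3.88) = 492.77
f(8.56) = 11379.82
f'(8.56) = 5308.34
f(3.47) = 286.51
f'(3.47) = 349.04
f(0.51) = 4.61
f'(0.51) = -1.56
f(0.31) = 4.76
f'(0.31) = 0.23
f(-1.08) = -11.70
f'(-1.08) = 21.36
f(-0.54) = -1.47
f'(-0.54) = 15.21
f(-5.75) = 1483.73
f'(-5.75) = -1214.00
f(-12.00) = 36664.00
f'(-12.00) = -12739.00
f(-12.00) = 36664.00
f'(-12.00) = -12739.00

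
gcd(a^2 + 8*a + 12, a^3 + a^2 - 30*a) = a + 6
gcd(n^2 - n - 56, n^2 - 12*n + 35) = 1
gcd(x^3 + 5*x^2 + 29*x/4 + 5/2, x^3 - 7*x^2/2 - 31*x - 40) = x^2 + 9*x/2 + 5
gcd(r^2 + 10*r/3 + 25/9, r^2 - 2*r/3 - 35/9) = r + 5/3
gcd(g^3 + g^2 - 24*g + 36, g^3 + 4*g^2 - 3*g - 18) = g - 2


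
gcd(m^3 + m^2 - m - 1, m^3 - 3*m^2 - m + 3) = m^2 - 1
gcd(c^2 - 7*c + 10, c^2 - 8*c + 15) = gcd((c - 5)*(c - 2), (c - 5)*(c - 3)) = c - 5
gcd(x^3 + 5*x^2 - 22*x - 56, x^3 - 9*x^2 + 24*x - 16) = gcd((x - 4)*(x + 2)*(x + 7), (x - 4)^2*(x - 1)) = x - 4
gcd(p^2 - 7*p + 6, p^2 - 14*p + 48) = p - 6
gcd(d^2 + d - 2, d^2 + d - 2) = d^2 + d - 2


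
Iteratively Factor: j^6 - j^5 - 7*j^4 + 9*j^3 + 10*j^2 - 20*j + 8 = (j - 1)*(j^5 - 7*j^3 + 2*j^2 + 12*j - 8) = (j - 1)^2*(j^4 + j^3 - 6*j^2 - 4*j + 8) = (j - 1)^2*(j + 2)*(j^3 - j^2 - 4*j + 4) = (j - 1)^2*(j + 2)^2*(j^2 - 3*j + 2) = (j - 1)^3*(j + 2)^2*(j - 2)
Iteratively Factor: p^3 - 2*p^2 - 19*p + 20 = (p - 5)*(p^2 + 3*p - 4) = (p - 5)*(p - 1)*(p + 4)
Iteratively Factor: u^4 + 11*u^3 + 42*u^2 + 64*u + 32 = (u + 2)*(u^3 + 9*u^2 + 24*u + 16) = (u + 1)*(u + 2)*(u^2 + 8*u + 16) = (u + 1)*(u + 2)*(u + 4)*(u + 4)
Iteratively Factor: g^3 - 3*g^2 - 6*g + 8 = (g - 4)*(g^2 + g - 2) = (g - 4)*(g - 1)*(g + 2)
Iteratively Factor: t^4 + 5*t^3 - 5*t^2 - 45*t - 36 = (t + 4)*(t^3 + t^2 - 9*t - 9) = (t + 3)*(t + 4)*(t^2 - 2*t - 3) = (t - 3)*(t + 3)*(t + 4)*(t + 1)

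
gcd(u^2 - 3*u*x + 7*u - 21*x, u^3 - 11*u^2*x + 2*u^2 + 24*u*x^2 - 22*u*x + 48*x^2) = -u + 3*x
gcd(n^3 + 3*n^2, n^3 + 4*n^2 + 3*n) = n^2 + 3*n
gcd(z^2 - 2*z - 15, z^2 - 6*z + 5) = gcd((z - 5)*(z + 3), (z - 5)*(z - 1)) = z - 5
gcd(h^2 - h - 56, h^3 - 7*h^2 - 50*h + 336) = h^2 - h - 56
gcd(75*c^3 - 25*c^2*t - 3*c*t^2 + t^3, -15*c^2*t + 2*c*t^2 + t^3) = -15*c^2 + 2*c*t + t^2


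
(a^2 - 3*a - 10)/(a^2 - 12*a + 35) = (a + 2)/(a - 7)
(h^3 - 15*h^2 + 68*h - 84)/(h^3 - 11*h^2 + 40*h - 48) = (h^3 - 15*h^2 + 68*h - 84)/(h^3 - 11*h^2 + 40*h - 48)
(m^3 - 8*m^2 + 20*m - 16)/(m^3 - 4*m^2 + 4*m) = (m - 4)/m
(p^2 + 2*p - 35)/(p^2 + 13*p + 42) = (p - 5)/(p + 6)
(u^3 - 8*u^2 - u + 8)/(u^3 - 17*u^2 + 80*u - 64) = (u + 1)/(u - 8)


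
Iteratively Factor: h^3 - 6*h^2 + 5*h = (h)*(h^2 - 6*h + 5) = h*(h - 5)*(h - 1)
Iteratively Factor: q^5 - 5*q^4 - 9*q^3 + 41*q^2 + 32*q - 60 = (q - 5)*(q^4 - 9*q^2 - 4*q + 12) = (q - 5)*(q + 2)*(q^3 - 2*q^2 - 5*q + 6) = (q - 5)*(q + 2)^2*(q^2 - 4*q + 3) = (q - 5)*(q - 3)*(q + 2)^2*(q - 1)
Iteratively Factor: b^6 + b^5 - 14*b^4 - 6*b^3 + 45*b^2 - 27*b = (b - 3)*(b^5 + 4*b^4 - 2*b^3 - 12*b^2 + 9*b) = (b - 3)*(b + 3)*(b^4 + b^3 - 5*b^2 + 3*b) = (b - 3)*(b - 1)*(b + 3)*(b^3 + 2*b^2 - 3*b) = (b - 3)*(b - 1)^2*(b + 3)*(b^2 + 3*b) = (b - 3)*(b - 1)^2*(b + 3)^2*(b)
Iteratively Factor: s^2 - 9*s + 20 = (s - 4)*(s - 5)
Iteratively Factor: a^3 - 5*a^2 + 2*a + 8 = (a - 4)*(a^2 - a - 2) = (a - 4)*(a - 2)*(a + 1)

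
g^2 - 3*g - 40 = (g - 8)*(g + 5)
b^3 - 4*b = b*(b - 2)*(b + 2)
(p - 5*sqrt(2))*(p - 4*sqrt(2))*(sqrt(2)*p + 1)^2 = 2*p^4 - 16*sqrt(2)*p^3 + 45*p^2 + 71*sqrt(2)*p + 40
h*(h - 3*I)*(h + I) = h^3 - 2*I*h^2 + 3*h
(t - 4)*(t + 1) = t^2 - 3*t - 4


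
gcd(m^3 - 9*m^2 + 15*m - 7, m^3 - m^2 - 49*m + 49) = m^2 - 8*m + 7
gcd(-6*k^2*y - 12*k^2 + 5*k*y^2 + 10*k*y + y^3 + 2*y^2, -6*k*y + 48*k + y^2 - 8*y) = 1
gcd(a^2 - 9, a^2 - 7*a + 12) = a - 3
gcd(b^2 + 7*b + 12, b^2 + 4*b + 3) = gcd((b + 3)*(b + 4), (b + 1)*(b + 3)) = b + 3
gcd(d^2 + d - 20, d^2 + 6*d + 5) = d + 5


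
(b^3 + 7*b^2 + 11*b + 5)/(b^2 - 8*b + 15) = (b^3 + 7*b^2 + 11*b + 5)/(b^2 - 8*b + 15)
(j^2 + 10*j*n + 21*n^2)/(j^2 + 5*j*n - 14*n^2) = (j + 3*n)/(j - 2*n)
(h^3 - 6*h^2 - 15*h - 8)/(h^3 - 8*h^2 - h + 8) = (h + 1)/(h - 1)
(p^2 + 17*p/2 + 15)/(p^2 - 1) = (p^2 + 17*p/2 + 15)/(p^2 - 1)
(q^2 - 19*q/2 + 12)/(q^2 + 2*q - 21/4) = 2*(q - 8)/(2*q + 7)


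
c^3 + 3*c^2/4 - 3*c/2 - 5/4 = (c - 5/4)*(c + 1)^2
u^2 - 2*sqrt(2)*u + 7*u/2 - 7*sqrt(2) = (u + 7/2)*(u - 2*sqrt(2))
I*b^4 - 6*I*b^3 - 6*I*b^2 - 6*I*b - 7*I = (b - 7)*(b + 1)*(b + I)*(I*b + 1)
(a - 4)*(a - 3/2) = a^2 - 11*a/2 + 6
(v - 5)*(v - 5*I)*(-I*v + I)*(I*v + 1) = v^4 - 6*v^3 - 6*I*v^3 + 36*I*v^2 + 30*v - 30*I*v - 25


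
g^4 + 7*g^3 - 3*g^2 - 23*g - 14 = (g - 2)*(g + 1)^2*(g + 7)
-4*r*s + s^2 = s*(-4*r + s)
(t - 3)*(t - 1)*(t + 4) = t^3 - 13*t + 12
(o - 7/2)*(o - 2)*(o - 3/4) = o^3 - 25*o^2/4 + 89*o/8 - 21/4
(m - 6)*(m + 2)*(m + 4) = m^3 - 28*m - 48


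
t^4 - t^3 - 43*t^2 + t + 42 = (t - 7)*(t - 1)*(t + 1)*(t + 6)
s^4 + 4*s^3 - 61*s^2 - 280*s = s*(s - 8)*(s + 5)*(s + 7)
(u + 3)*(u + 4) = u^2 + 7*u + 12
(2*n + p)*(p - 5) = 2*n*p - 10*n + p^2 - 5*p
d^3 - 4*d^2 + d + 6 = (d - 3)*(d - 2)*(d + 1)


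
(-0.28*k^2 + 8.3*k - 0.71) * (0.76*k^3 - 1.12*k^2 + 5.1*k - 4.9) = -0.2128*k^5 + 6.6216*k^4 - 11.2636*k^3 + 44.4972*k^2 - 44.291*k + 3.479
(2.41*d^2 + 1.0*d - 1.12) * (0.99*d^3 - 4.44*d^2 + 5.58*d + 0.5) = 2.3859*d^5 - 9.7104*d^4 + 7.899*d^3 + 11.7578*d^2 - 5.7496*d - 0.56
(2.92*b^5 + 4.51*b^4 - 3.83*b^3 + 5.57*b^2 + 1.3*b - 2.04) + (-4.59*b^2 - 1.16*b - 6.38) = 2.92*b^5 + 4.51*b^4 - 3.83*b^3 + 0.98*b^2 + 0.14*b - 8.42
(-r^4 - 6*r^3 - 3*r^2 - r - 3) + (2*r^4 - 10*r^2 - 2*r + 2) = r^4 - 6*r^3 - 13*r^2 - 3*r - 1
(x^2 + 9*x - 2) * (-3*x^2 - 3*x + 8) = -3*x^4 - 30*x^3 - 13*x^2 + 78*x - 16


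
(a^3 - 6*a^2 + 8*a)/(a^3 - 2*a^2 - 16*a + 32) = a/(a + 4)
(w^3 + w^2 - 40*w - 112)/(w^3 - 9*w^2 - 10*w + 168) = (w + 4)/(w - 6)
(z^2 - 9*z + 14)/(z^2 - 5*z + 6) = (z - 7)/(z - 3)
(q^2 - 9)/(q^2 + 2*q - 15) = (q + 3)/(q + 5)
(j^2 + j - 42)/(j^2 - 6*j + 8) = (j^2 + j - 42)/(j^2 - 6*j + 8)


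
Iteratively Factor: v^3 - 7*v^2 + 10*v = (v - 2)*(v^2 - 5*v) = (v - 5)*(v - 2)*(v)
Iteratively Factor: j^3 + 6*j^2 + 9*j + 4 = (j + 4)*(j^2 + 2*j + 1) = (j + 1)*(j + 4)*(j + 1)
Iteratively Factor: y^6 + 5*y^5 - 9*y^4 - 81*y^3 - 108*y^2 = (y - 4)*(y^5 + 9*y^4 + 27*y^3 + 27*y^2) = (y - 4)*(y + 3)*(y^4 + 6*y^3 + 9*y^2) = (y - 4)*(y + 3)^2*(y^3 + 3*y^2) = y*(y - 4)*(y + 3)^2*(y^2 + 3*y) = y*(y - 4)*(y + 3)^3*(y)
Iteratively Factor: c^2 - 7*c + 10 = (c - 5)*(c - 2)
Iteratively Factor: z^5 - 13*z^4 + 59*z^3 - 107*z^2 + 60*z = (z - 5)*(z^4 - 8*z^3 + 19*z^2 - 12*z) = (z - 5)*(z - 1)*(z^3 - 7*z^2 + 12*z) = (z - 5)*(z - 3)*(z - 1)*(z^2 - 4*z) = z*(z - 5)*(z - 3)*(z - 1)*(z - 4)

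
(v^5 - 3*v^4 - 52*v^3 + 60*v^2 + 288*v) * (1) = v^5 - 3*v^4 - 52*v^3 + 60*v^2 + 288*v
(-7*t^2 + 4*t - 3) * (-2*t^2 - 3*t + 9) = 14*t^4 + 13*t^3 - 69*t^2 + 45*t - 27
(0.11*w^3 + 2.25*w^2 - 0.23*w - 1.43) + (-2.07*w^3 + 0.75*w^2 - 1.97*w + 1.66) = -1.96*w^3 + 3.0*w^2 - 2.2*w + 0.23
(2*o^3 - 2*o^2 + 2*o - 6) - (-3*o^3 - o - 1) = 5*o^3 - 2*o^2 + 3*o - 5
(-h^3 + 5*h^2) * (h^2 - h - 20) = -h^5 + 6*h^4 + 15*h^3 - 100*h^2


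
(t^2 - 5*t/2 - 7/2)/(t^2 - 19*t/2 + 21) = (t + 1)/(t - 6)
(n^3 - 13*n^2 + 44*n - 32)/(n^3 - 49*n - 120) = (n^2 - 5*n + 4)/(n^2 + 8*n + 15)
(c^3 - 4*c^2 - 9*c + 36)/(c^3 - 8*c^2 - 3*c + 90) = (c^2 - 7*c + 12)/(c^2 - 11*c + 30)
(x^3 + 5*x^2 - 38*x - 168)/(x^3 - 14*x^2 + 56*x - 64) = (x^3 + 5*x^2 - 38*x - 168)/(x^3 - 14*x^2 + 56*x - 64)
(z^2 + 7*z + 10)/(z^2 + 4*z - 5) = (z + 2)/(z - 1)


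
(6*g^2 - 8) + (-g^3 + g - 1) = -g^3 + 6*g^2 + g - 9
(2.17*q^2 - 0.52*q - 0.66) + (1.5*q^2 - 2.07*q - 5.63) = 3.67*q^2 - 2.59*q - 6.29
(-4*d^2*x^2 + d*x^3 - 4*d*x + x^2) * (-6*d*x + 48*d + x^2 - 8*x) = 24*d^3*x^3 - 192*d^3*x^2 - 10*d^2*x^4 + 80*d^2*x^3 + 24*d^2*x^2 - 192*d^2*x + d*x^5 - 8*d*x^4 - 10*d*x^3 + 80*d*x^2 + x^4 - 8*x^3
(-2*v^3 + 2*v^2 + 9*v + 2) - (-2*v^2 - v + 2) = -2*v^3 + 4*v^2 + 10*v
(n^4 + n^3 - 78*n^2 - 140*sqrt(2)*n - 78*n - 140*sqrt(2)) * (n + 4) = n^5 + 5*n^4 - 74*n^3 - 390*n^2 - 140*sqrt(2)*n^2 - 700*sqrt(2)*n - 312*n - 560*sqrt(2)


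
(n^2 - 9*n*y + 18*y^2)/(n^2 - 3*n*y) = (n - 6*y)/n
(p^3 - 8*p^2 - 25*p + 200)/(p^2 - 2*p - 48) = (p^2 - 25)/(p + 6)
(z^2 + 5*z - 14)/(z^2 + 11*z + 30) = (z^2 + 5*z - 14)/(z^2 + 11*z + 30)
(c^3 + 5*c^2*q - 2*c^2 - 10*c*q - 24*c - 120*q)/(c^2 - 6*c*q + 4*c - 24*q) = (-c^2 - 5*c*q + 6*c + 30*q)/(-c + 6*q)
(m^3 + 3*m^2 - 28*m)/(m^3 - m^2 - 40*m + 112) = m/(m - 4)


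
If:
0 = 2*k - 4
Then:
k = 2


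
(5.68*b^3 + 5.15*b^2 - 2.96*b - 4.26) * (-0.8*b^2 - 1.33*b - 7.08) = -4.544*b^5 - 11.6744*b^4 - 44.6959*b^3 - 29.1172*b^2 + 26.6226*b + 30.1608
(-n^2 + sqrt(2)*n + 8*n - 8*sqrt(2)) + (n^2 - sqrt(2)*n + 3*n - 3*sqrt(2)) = 11*n - 11*sqrt(2)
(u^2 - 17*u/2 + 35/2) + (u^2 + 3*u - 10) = 2*u^2 - 11*u/2 + 15/2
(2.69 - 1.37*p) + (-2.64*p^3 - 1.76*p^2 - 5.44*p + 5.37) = -2.64*p^3 - 1.76*p^2 - 6.81*p + 8.06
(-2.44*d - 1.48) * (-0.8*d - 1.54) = 1.952*d^2 + 4.9416*d + 2.2792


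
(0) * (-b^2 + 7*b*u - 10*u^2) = 0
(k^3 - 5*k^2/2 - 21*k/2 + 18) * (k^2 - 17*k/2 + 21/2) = k^5 - 11*k^4 + 85*k^3/4 + 81*k^2 - 1053*k/4 + 189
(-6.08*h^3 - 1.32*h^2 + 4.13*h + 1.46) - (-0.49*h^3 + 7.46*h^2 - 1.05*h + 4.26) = -5.59*h^3 - 8.78*h^2 + 5.18*h - 2.8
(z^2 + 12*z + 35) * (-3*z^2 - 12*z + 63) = -3*z^4 - 48*z^3 - 186*z^2 + 336*z + 2205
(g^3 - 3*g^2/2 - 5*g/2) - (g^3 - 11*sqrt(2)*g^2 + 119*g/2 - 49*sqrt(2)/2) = -3*g^2/2 + 11*sqrt(2)*g^2 - 62*g + 49*sqrt(2)/2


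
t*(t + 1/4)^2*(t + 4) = t^4 + 9*t^3/2 + 33*t^2/16 + t/4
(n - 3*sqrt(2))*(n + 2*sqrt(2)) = n^2 - sqrt(2)*n - 12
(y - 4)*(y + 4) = y^2 - 16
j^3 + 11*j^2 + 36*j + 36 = (j + 2)*(j + 3)*(j + 6)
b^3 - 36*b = b*(b - 6)*(b + 6)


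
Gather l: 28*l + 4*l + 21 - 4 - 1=32*l + 16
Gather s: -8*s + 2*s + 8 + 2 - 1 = 9 - 6*s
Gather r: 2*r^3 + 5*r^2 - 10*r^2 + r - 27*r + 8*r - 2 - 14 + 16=2*r^3 - 5*r^2 - 18*r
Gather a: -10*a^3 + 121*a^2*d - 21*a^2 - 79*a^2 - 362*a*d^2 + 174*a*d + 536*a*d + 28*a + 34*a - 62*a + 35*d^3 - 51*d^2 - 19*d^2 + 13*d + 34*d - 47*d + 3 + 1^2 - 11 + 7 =-10*a^3 + a^2*(121*d - 100) + a*(-362*d^2 + 710*d) + 35*d^3 - 70*d^2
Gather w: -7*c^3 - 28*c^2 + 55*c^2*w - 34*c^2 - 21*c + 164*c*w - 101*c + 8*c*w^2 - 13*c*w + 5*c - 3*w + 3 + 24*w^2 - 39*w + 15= -7*c^3 - 62*c^2 - 117*c + w^2*(8*c + 24) + w*(55*c^2 + 151*c - 42) + 18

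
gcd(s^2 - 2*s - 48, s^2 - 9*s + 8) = s - 8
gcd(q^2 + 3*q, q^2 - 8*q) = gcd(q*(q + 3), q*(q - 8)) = q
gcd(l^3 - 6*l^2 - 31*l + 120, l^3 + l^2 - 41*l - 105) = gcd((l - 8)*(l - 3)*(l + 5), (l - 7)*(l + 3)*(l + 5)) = l + 5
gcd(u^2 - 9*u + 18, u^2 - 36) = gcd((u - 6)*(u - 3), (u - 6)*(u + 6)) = u - 6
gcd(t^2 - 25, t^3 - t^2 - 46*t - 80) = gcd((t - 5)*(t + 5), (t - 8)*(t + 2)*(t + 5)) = t + 5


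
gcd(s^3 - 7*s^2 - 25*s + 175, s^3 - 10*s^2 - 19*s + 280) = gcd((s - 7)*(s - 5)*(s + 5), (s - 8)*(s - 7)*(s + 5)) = s^2 - 2*s - 35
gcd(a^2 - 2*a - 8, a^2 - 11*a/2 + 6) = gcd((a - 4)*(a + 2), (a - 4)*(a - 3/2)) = a - 4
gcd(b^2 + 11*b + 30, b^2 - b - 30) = b + 5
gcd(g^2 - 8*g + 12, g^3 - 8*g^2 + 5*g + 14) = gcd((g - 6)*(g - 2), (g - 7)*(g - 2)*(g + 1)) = g - 2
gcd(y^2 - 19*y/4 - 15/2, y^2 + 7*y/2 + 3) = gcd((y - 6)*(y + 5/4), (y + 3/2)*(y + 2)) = 1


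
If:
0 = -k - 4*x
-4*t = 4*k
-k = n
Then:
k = -4*x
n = 4*x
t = 4*x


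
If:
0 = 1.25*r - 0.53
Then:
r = 0.42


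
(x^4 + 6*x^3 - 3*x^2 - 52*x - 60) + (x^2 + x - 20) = x^4 + 6*x^3 - 2*x^2 - 51*x - 80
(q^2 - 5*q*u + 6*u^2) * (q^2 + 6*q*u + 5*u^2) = q^4 + q^3*u - 19*q^2*u^2 + 11*q*u^3 + 30*u^4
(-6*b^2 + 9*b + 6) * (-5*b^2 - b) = 30*b^4 - 39*b^3 - 39*b^2 - 6*b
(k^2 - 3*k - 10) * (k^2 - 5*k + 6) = k^4 - 8*k^3 + 11*k^2 + 32*k - 60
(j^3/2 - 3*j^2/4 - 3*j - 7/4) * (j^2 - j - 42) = j^5/2 - 5*j^4/4 - 93*j^3/4 + 131*j^2/4 + 511*j/4 + 147/2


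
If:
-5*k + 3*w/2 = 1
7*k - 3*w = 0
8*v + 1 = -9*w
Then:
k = -2/3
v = 13/8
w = -14/9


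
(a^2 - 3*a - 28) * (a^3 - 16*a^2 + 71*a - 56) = a^5 - 19*a^4 + 91*a^3 + 179*a^2 - 1820*a + 1568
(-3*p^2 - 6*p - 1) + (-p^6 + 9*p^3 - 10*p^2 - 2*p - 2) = -p^6 + 9*p^3 - 13*p^2 - 8*p - 3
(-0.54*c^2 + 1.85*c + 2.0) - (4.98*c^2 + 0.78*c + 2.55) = -5.52*c^2 + 1.07*c - 0.55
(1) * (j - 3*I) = j - 3*I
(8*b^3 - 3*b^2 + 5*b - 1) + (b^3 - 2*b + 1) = 9*b^3 - 3*b^2 + 3*b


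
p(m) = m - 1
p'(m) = 1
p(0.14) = -0.86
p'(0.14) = 1.00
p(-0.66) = -1.66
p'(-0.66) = 1.00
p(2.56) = 1.56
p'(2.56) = 1.00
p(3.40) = 2.40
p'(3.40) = 1.00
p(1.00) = 0.00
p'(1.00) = 1.00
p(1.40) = 0.40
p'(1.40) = 1.00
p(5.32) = 4.32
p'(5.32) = 1.00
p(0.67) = -0.33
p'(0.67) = 1.00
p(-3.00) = -4.00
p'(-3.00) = 1.00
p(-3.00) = -4.00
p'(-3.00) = 1.00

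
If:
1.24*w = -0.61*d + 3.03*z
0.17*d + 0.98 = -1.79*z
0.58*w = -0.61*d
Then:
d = 4.08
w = -4.29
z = -0.94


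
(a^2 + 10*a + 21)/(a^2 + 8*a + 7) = (a + 3)/(a + 1)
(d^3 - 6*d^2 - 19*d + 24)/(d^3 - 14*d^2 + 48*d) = (d^2 + 2*d - 3)/(d*(d - 6))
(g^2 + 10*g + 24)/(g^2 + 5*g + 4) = (g + 6)/(g + 1)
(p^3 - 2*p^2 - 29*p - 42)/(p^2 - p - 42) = (p^2 + 5*p + 6)/(p + 6)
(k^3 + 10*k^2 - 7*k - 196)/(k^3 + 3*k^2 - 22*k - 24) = (k^2 + 14*k + 49)/(k^2 + 7*k + 6)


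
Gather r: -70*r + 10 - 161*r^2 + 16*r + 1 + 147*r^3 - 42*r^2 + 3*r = 147*r^3 - 203*r^2 - 51*r + 11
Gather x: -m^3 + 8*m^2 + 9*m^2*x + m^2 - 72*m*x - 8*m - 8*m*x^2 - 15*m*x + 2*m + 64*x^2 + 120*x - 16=-m^3 + 9*m^2 - 6*m + x^2*(64 - 8*m) + x*(9*m^2 - 87*m + 120) - 16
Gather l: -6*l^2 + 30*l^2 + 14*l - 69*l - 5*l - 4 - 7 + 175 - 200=24*l^2 - 60*l - 36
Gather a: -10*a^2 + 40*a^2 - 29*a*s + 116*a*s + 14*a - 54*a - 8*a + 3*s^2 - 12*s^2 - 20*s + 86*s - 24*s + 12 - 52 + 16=30*a^2 + a*(87*s - 48) - 9*s^2 + 42*s - 24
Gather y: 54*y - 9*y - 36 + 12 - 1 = 45*y - 25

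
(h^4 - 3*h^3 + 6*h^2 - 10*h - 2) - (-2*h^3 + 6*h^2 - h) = h^4 - h^3 - 9*h - 2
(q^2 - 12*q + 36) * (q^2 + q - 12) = q^4 - 11*q^3 + 12*q^2 + 180*q - 432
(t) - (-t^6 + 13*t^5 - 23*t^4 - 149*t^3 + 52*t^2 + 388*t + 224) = t^6 - 13*t^5 + 23*t^4 + 149*t^3 - 52*t^2 - 387*t - 224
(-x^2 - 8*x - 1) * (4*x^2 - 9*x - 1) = -4*x^4 - 23*x^3 + 69*x^2 + 17*x + 1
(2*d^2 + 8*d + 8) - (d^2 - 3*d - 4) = d^2 + 11*d + 12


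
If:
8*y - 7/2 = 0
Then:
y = 7/16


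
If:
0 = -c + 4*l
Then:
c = 4*l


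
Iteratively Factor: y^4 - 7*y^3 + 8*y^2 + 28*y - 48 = (y - 4)*(y^3 - 3*y^2 - 4*y + 12) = (y - 4)*(y - 2)*(y^2 - y - 6) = (y - 4)*(y - 3)*(y - 2)*(y + 2)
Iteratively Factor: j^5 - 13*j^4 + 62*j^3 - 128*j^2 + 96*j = (j)*(j^4 - 13*j^3 + 62*j^2 - 128*j + 96) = j*(j - 4)*(j^3 - 9*j^2 + 26*j - 24) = j*(j - 4)*(j - 2)*(j^2 - 7*j + 12) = j*(j - 4)*(j - 3)*(j - 2)*(j - 4)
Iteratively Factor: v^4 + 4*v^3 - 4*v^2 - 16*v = (v - 2)*(v^3 + 6*v^2 + 8*v) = v*(v - 2)*(v^2 + 6*v + 8) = v*(v - 2)*(v + 4)*(v + 2)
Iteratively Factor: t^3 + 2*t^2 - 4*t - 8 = (t - 2)*(t^2 + 4*t + 4) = (t - 2)*(t + 2)*(t + 2)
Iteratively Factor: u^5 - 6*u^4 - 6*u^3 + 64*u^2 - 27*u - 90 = (u + 1)*(u^4 - 7*u^3 + u^2 + 63*u - 90) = (u - 5)*(u + 1)*(u^3 - 2*u^2 - 9*u + 18) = (u - 5)*(u - 3)*(u + 1)*(u^2 + u - 6) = (u - 5)*(u - 3)*(u + 1)*(u + 3)*(u - 2)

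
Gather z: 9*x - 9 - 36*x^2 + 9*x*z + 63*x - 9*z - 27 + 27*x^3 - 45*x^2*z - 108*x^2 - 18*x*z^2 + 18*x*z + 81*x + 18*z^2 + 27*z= 27*x^3 - 144*x^2 + 153*x + z^2*(18 - 18*x) + z*(-45*x^2 + 27*x + 18) - 36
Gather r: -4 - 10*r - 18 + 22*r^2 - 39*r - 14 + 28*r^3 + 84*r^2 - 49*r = 28*r^3 + 106*r^2 - 98*r - 36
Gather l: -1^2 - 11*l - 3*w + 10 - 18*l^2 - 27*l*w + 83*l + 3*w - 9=-18*l^2 + l*(72 - 27*w)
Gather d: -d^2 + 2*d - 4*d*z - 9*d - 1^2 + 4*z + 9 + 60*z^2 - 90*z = -d^2 + d*(-4*z - 7) + 60*z^2 - 86*z + 8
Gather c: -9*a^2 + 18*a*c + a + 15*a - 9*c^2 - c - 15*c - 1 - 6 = -9*a^2 + 16*a - 9*c^2 + c*(18*a - 16) - 7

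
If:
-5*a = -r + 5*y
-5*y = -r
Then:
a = 0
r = 5*y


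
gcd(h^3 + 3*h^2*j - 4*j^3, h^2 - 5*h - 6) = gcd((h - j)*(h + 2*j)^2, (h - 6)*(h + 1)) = 1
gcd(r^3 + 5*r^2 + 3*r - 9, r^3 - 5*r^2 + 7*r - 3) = r - 1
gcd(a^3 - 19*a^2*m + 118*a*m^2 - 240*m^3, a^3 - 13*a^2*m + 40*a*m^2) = a^2 - 13*a*m + 40*m^2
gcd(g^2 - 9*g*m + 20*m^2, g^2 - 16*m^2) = g - 4*m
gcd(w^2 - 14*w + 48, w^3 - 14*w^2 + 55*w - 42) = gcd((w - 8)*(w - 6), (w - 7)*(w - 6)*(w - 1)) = w - 6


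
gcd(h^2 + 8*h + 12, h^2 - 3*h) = 1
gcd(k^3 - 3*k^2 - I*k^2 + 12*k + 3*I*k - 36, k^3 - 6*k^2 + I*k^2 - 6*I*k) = 1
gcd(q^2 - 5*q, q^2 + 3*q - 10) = 1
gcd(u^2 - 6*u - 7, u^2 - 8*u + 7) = u - 7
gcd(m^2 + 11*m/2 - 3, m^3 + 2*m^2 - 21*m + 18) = m + 6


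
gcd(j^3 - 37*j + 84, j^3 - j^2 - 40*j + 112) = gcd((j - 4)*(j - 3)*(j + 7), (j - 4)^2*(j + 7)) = j^2 + 3*j - 28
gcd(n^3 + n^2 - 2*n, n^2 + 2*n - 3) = n - 1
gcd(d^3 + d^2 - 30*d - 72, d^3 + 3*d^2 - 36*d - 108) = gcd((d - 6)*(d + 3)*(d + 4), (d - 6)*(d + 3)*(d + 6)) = d^2 - 3*d - 18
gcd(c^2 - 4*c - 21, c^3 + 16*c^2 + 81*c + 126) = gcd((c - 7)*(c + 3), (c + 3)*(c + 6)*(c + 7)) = c + 3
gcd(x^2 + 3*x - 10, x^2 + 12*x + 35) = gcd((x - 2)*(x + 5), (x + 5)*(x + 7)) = x + 5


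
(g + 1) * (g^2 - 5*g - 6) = g^3 - 4*g^2 - 11*g - 6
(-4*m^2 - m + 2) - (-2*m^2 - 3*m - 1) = -2*m^2 + 2*m + 3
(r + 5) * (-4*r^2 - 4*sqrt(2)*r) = -4*r^3 - 20*r^2 - 4*sqrt(2)*r^2 - 20*sqrt(2)*r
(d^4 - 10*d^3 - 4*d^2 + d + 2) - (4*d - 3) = d^4 - 10*d^3 - 4*d^2 - 3*d + 5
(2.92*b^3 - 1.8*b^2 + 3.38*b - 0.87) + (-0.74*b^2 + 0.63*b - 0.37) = 2.92*b^3 - 2.54*b^2 + 4.01*b - 1.24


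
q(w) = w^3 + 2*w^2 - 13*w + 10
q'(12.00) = 467.00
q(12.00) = 1870.00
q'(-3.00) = 2.00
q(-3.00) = 40.00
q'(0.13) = -12.43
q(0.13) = 8.35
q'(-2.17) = -7.55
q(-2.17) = 37.41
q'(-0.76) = -14.31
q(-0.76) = 20.60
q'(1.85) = 4.67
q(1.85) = -0.87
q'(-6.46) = 86.35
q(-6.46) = -92.14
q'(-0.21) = -13.71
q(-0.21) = 12.81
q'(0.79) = -7.97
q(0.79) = 1.47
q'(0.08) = -12.66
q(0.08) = 8.97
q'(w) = 3*w^2 + 4*w - 13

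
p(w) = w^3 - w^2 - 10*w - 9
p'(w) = 3*w^2 - 2*w - 10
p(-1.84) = -0.22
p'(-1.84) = 3.84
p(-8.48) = -605.91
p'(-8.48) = 222.69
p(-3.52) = -29.80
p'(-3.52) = 34.21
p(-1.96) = -0.77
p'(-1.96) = 5.44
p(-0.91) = -1.48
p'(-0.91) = -5.70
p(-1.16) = -0.31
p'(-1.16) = -3.64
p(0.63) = -15.45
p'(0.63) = -10.07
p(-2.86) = -11.97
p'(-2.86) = 20.26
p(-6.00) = -201.00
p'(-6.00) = 110.00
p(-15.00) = -3459.00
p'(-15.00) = 695.00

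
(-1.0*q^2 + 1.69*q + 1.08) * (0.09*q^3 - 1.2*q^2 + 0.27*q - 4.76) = -0.09*q^5 + 1.3521*q^4 - 2.2008*q^3 + 3.9203*q^2 - 7.7528*q - 5.1408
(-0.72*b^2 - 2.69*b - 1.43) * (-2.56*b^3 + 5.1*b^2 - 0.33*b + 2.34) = 1.8432*b^5 + 3.2144*b^4 - 9.8206*b^3 - 8.0901*b^2 - 5.8227*b - 3.3462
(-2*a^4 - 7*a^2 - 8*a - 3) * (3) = -6*a^4 - 21*a^2 - 24*a - 9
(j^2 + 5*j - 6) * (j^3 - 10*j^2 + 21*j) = j^5 - 5*j^4 - 35*j^3 + 165*j^2 - 126*j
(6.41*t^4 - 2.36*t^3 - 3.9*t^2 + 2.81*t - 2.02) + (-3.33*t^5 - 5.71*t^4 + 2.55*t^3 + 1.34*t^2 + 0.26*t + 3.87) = -3.33*t^5 + 0.7*t^4 + 0.19*t^3 - 2.56*t^2 + 3.07*t + 1.85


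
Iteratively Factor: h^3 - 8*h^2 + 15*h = (h - 5)*(h^2 - 3*h) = h*(h - 5)*(h - 3)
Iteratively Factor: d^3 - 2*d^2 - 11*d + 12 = (d - 4)*(d^2 + 2*d - 3) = (d - 4)*(d + 3)*(d - 1)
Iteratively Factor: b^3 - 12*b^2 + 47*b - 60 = (b - 4)*(b^2 - 8*b + 15) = (b - 4)*(b - 3)*(b - 5)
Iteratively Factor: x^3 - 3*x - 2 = (x + 1)*(x^2 - x - 2) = (x - 2)*(x + 1)*(x + 1)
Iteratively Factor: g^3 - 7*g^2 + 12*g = (g - 4)*(g^2 - 3*g) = g*(g - 4)*(g - 3)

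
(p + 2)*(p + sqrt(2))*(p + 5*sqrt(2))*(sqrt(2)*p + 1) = sqrt(2)*p^4 + 2*sqrt(2)*p^3 + 13*p^3 + 16*sqrt(2)*p^2 + 26*p^2 + 10*p + 32*sqrt(2)*p + 20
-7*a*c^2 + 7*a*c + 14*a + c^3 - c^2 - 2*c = (-7*a + c)*(c - 2)*(c + 1)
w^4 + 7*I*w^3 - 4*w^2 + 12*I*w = w*(w - I)*(w + 2*I)*(w + 6*I)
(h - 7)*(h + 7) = h^2 - 49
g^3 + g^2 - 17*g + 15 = (g - 3)*(g - 1)*(g + 5)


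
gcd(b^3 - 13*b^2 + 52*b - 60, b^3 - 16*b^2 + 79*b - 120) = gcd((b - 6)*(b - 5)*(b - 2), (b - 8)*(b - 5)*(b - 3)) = b - 5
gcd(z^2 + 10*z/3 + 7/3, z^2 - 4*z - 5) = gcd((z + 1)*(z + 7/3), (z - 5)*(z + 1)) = z + 1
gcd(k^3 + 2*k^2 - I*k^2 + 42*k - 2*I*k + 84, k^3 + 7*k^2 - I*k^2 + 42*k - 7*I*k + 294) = k^2 - I*k + 42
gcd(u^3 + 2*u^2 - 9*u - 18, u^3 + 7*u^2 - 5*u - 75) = u - 3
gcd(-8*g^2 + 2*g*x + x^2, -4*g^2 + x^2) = -2*g + x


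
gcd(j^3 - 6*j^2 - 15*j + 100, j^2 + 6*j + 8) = j + 4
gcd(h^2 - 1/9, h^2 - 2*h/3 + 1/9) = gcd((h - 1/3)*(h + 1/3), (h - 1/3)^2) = h - 1/3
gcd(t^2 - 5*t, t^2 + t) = t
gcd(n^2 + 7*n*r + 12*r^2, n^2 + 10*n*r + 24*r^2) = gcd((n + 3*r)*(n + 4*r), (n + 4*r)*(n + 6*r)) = n + 4*r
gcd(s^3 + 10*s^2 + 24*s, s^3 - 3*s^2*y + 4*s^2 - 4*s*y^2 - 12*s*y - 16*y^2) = s + 4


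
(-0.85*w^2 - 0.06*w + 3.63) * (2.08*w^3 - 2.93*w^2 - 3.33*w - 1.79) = -1.768*w^5 + 2.3657*w^4 + 10.5567*w^3 - 8.9146*w^2 - 11.9805*w - 6.4977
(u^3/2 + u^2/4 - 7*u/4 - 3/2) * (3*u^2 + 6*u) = 3*u^5/2 + 15*u^4/4 - 15*u^3/4 - 15*u^2 - 9*u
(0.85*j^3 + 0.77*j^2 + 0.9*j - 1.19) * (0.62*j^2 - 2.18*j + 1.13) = 0.527*j^5 - 1.3756*j^4 - 0.1601*j^3 - 1.8297*j^2 + 3.6112*j - 1.3447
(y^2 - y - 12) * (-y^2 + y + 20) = -y^4 + 2*y^3 + 31*y^2 - 32*y - 240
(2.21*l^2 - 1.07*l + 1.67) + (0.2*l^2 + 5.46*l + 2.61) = 2.41*l^2 + 4.39*l + 4.28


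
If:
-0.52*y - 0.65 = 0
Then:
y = -1.25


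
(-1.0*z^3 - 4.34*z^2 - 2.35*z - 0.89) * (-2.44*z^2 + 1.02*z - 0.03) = 2.44*z^5 + 9.5696*z^4 + 1.3372*z^3 - 0.0952000000000002*z^2 - 0.8373*z + 0.0267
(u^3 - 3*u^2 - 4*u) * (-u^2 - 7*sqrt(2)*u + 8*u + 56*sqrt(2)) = -u^5 - 7*sqrt(2)*u^4 + 11*u^4 - 20*u^3 + 77*sqrt(2)*u^3 - 140*sqrt(2)*u^2 - 32*u^2 - 224*sqrt(2)*u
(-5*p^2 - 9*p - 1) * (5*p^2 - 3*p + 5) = -25*p^4 - 30*p^3 - 3*p^2 - 42*p - 5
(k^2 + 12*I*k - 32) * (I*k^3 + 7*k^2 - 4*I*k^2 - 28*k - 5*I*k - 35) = I*k^5 - 5*k^4 - 4*I*k^4 + 20*k^3 + 47*I*k^3 - 199*k^2 - 208*I*k^2 + 896*k - 260*I*k + 1120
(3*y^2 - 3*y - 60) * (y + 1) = 3*y^3 - 63*y - 60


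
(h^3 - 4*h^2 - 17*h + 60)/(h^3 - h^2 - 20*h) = (h - 3)/h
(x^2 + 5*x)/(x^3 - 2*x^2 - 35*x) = 1/(x - 7)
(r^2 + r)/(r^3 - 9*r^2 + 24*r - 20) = r*(r + 1)/(r^3 - 9*r^2 + 24*r - 20)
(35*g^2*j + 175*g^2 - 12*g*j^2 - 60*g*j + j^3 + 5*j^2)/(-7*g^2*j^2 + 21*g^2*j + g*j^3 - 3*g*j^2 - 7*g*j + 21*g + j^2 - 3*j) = (-5*g*j - 25*g + j^2 + 5*j)/(g*j^2 - 3*g*j + j - 3)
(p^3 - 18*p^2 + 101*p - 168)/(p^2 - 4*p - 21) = (p^2 - 11*p + 24)/(p + 3)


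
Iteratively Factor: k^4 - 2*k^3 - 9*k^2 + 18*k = (k - 3)*(k^3 + k^2 - 6*k) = (k - 3)*(k + 3)*(k^2 - 2*k) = k*(k - 3)*(k + 3)*(k - 2)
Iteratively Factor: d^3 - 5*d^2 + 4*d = (d - 1)*(d^2 - 4*d) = d*(d - 1)*(d - 4)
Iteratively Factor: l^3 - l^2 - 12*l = (l - 4)*(l^2 + 3*l) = (l - 4)*(l + 3)*(l)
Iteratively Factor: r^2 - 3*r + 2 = (r - 2)*(r - 1)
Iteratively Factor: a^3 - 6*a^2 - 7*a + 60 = (a + 3)*(a^2 - 9*a + 20) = (a - 4)*(a + 3)*(a - 5)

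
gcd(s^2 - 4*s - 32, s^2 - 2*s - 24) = s + 4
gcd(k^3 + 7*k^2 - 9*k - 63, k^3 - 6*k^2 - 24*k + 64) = 1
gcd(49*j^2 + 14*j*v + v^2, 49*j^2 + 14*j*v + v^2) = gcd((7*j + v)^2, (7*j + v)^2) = 49*j^2 + 14*j*v + v^2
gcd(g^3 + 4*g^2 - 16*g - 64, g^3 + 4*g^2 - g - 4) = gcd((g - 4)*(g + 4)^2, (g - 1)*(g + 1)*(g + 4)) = g + 4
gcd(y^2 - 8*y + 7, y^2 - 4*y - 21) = y - 7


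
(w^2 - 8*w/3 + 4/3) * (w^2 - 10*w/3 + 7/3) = w^4 - 6*w^3 + 113*w^2/9 - 32*w/3 + 28/9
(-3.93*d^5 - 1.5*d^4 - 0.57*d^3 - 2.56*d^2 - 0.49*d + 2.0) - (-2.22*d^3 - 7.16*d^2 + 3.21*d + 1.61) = -3.93*d^5 - 1.5*d^4 + 1.65*d^3 + 4.6*d^2 - 3.7*d + 0.39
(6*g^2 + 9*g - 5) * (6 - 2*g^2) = -12*g^4 - 18*g^3 + 46*g^2 + 54*g - 30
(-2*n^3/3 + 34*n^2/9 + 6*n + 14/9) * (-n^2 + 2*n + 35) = 2*n^5/3 - 46*n^4/9 - 196*n^3/9 + 428*n^2/3 + 1918*n/9 + 490/9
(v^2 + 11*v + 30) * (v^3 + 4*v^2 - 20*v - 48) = v^5 + 15*v^4 + 54*v^3 - 148*v^2 - 1128*v - 1440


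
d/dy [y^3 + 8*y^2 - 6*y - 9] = 3*y^2 + 16*y - 6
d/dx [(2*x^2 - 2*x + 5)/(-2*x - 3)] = 4*(-x^2 - 3*x + 4)/(4*x^2 + 12*x + 9)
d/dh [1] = 0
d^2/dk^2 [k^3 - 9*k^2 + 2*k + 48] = 6*k - 18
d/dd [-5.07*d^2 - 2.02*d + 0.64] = -10.14*d - 2.02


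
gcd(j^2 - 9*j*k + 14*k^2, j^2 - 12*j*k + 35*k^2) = j - 7*k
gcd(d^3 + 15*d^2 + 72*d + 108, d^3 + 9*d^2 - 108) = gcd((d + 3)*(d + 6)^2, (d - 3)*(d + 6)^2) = d^2 + 12*d + 36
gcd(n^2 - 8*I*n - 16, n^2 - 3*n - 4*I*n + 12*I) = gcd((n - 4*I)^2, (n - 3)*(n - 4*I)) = n - 4*I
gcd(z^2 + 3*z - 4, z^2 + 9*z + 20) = z + 4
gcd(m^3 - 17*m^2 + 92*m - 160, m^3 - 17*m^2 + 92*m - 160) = m^3 - 17*m^2 + 92*m - 160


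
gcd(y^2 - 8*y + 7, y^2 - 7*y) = y - 7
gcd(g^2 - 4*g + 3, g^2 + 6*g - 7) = g - 1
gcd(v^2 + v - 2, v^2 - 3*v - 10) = v + 2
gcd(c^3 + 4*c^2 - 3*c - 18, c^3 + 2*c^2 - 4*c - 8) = c - 2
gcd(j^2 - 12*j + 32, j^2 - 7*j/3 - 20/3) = j - 4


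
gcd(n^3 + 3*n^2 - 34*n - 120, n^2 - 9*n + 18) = n - 6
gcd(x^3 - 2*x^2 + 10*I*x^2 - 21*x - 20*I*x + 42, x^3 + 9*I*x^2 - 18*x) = x + 3*I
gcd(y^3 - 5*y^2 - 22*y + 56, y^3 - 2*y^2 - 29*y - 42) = y - 7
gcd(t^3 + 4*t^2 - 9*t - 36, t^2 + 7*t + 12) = t^2 + 7*t + 12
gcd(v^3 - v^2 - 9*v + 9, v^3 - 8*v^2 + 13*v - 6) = v - 1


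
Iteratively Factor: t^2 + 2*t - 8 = (t + 4)*(t - 2)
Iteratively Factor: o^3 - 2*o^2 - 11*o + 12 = (o - 1)*(o^2 - o - 12) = (o - 1)*(o + 3)*(o - 4)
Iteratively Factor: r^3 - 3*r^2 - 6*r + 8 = (r - 1)*(r^2 - 2*r - 8) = (r - 1)*(r + 2)*(r - 4)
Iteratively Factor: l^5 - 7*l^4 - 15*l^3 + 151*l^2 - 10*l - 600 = (l + 4)*(l^4 - 11*l^3 + 29*l^2 + 35*l - 150) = (l + 2)*(l + 4)*(l^3 - 13*l^2 + 55*l - 75) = (l - 5)*(l + 2)*(l + 4)*(l^2 - 8*l + 15) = (l - 5)^2*(l + 2)*(l + 4)*(l - 3)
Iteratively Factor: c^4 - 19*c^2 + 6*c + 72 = (c + 2)*(c^3 - 2*c^2 - 15*c + 36) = (c - 3)*(c + 2)*(c^2 + c - 12) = (c - 3)*(c + 2)*(c + 4)*(c - 3)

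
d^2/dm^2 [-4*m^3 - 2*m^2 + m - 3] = -24*m - 4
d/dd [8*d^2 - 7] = 16*d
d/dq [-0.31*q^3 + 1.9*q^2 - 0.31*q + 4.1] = -0.93*q^2 + 3.8*q - 0.31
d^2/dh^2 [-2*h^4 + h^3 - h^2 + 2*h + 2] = -24*h^2 + 6*h - 2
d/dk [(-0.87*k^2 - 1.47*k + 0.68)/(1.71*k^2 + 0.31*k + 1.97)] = (2.244*k^2 - 5.7534*k - 3.1067)/(2.9241*k^4 + 1.0602*k^3 + 6.8335*k^2 + 1.2214*k + 3.8809)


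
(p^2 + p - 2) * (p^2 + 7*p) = p^4 + 8*p^3 + 5*p^2 - 14*p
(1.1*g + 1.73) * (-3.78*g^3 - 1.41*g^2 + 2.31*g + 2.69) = -4.158*g^4 - 8.0904*g^3 + 0.101700000000001*g^2 + 6.9553*g + 4.6537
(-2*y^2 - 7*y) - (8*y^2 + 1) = -10*y^2 - 7*y - 1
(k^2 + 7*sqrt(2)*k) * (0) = 0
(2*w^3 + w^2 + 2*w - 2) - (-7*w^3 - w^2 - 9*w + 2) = 9*w^3 + 2*w^2 + 11*w - 4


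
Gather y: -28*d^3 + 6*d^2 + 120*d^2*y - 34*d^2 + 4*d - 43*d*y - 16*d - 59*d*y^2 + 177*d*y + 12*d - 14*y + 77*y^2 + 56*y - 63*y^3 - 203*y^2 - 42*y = -28*d^3 - 28*d^2 - 63*y^3 + y^2*(-59*d - 126) + y*(120*d^2 + 134*d)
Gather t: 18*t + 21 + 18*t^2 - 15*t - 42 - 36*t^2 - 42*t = -18*t^2 - 39*t - 21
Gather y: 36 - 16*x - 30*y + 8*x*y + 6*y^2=-16*x + 6*y^2 + y*(8*x - 30) + 36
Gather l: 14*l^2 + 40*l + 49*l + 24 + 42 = 14*l^2 + 89*l + 66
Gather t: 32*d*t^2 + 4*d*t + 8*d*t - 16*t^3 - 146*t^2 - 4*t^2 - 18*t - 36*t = -16*t^3 + t^2*(32*d - 150) + t*(12*d - 54)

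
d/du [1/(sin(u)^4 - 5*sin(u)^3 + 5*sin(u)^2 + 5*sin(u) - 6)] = (-4*sin(u)^3 + 15*sin(u)^2 - 10*sin(u) - 5)/((sin(u) - 3)^2*(sin(u) - 2)^2*cos(u)^3)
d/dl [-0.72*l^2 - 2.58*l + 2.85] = -1.44*l - 2.58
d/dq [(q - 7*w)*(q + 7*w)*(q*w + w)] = w*(3*q^2 + 2*q - 49*w^2)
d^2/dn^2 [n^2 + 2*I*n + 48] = 2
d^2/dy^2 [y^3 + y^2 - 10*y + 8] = 6*y + 2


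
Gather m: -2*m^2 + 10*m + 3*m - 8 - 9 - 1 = -2*m^2 + 13*m - 18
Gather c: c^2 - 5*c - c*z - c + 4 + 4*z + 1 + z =c^2 + c*(-z - 6) + 5*z + 5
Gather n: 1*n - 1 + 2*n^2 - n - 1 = 2*n^2 - 2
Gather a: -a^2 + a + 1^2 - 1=-a^2 + a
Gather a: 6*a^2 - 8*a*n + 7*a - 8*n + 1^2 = 6*a^2 + a*(7 - 8*n) - 8*n + 1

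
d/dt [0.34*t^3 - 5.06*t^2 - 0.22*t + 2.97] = 1.02*t^2 - 10.12*t - 0.22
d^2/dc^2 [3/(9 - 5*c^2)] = 90*(-5*c^2 - 3)/(5*c^2 - 9)^3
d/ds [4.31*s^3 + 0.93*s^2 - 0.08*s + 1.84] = 12.93*s^2 + 1.86*s - 0.08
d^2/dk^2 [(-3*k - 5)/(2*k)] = -5/k^3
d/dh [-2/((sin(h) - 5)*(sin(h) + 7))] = 4*(sin(h) + 1)*cos(h)/((sin(h) - 5)^2*(sin(h) + 7)^2)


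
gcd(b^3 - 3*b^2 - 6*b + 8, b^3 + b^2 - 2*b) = b^2 + b - 2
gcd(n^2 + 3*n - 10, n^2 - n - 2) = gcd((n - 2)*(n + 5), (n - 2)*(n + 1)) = n - 2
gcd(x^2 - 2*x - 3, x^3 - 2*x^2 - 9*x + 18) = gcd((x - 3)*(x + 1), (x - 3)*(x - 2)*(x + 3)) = x - 3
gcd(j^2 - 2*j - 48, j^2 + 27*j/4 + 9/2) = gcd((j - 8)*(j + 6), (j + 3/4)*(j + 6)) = j + 6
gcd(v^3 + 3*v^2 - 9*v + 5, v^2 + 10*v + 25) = v + 5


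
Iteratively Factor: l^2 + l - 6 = (l + 3)*(l - 2)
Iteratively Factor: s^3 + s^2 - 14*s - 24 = (s + 2)*(s^2 - s - 12) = (s - 4)*(s + 2)*(s + 3)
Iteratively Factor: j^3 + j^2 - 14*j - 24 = (j - 4)*(j^2 + 5*j + 6) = (j - 4)*(j + 3)*(j + 2)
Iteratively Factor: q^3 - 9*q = (q + 3)*(q^2 - 3*q) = q*(q + 3)*(q - 3)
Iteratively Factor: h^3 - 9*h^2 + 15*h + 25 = (h - 5)*(h^2 - 4*h - 5) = (h - 5)^2*(h + 1)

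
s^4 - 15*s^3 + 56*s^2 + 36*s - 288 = (s - 8)*(s - 6)*(s - 3)*(s + 2)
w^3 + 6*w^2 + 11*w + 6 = (w + 1)*(w + 2)*(w + 3)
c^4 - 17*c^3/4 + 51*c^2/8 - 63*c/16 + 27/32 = (c - 3/2)^2*(c - 3/4)*(c - 1/2)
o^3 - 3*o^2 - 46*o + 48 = (o - 8)*(o - 1)*(o + 6)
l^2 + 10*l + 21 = (l + 3)*(l + 7)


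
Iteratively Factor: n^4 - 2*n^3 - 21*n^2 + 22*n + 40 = (n + 1)*(n^3 - 3*n^2 - 18*n + 40) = (n + 1)*(n + 4)*(n^2 - 7*n + 10) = (n - 5)*(n + 1)*(n + 4)*(n - 2)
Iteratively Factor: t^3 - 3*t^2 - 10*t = (t + 2)*(t^2 - 5*t) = (t - 5)*(t + 2)*(t)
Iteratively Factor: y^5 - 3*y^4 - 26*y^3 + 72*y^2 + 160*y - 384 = (y - 4)*(y^4 + y^3 - 22*y^2 - 16*y + 96) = (y - 4)*(y + 3)*(y^3 - 2*y^2 - 16*y + 32) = (y - 4)*(y - 2)*(y + 3)*(y^2 - 16) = (y - 4)*(y - 2)*(y + 3)*(y + 4)*(y - 4)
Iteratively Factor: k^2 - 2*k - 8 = (k - 4)*(k + 2)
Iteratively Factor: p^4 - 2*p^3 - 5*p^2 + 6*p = (p + 2)*(p^3 - 4*p^2 + 3*p) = (p - 3)*(p + 2)*(p^2 - p) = (p - 3)*(p - 1)*(p + 2)*(p)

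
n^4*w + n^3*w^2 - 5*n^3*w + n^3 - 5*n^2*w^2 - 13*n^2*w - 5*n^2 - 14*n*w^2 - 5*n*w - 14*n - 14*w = (n - 7)*(n + 2)*(n + w)*(n*w + 1)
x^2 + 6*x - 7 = (x - 1)*(x + 7)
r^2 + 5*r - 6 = (r - 1)*(r + 6)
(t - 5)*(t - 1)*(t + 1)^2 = t^4 - 4*t^3 - 6*t^2 + 4*t + 5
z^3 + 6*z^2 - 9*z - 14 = (z - 2)*(z + 1)*(z + 7)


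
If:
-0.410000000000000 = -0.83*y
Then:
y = 0.49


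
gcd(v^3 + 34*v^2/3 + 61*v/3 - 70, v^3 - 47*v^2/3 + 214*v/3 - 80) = v - 5/3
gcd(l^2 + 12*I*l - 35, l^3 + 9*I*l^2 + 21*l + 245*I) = l + 7*I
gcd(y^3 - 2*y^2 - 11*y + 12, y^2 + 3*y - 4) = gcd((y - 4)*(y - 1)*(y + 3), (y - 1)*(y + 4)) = y - 1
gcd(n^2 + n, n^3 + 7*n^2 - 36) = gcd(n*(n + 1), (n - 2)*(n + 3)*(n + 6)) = 1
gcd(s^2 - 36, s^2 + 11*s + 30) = s + 6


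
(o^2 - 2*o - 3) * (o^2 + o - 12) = o^4 - o^3 - 17*o^2 + 21*o + 36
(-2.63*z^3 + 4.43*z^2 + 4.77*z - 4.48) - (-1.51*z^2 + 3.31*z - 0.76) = -2.63*z^3 + 5.94*z^2 + 1.46*z - 3.72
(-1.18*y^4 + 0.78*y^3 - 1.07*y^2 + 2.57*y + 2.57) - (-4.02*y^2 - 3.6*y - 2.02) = -1.18*y^4 + 0.78*y^3 + 2.95*y^2 + 6.17*y + 4.59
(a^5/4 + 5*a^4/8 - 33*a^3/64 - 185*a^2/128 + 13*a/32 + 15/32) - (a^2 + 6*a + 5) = a^5/4 + 5*a^4/8 - 33*a^3/64 - 313*a^2/128 - 179*a/32 - 145/32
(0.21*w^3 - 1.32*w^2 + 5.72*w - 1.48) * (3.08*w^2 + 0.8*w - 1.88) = 0.6468*w^5 - 3.8976*w^4 + 16.1668*w^3 + 2.4992*w^2 - 11.9376*w + 2.7824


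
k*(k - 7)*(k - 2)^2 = k^4 - 11*k^3 + 32*k^2 - 28*k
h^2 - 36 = (h - 6)*(h + 6)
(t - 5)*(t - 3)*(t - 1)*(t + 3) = t^4 - 6*t^3 - 4*t^2 + 54*t - 45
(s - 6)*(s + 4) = s^2 - 2*s - 24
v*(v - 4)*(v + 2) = v^3 - 2*v^2 - 8*v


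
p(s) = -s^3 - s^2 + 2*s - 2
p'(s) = -3*s^2 - 2*s + 2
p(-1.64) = -3.56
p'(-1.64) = -2.79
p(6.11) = -255.21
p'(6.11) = -122.22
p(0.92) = -1.79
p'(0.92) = -2.38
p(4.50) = -104.38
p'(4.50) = -67.75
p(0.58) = -1.37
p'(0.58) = -0.17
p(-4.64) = 67.09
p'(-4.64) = -53.31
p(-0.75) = -3.64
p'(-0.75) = 1.81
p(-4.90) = 81.84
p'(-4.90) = -60.23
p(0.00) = -2.00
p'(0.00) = 2.00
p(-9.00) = 628.00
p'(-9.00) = -223.00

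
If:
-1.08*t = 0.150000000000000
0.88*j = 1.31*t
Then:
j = -0.21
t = -0.14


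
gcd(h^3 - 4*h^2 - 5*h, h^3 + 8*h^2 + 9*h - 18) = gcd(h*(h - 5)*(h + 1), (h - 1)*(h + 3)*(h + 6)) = 1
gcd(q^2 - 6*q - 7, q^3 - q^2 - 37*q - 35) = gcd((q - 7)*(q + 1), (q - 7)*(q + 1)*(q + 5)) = q^2 - 6*q - 7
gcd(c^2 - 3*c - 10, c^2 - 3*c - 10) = c^2 - 3*c - 10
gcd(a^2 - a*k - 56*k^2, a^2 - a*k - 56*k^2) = a^2 - a*k - 56*k^2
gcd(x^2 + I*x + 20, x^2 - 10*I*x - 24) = x - 4*I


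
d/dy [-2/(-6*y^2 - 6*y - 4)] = 3*(-2*y - 1)/(3*y^2 + 3*y + 2)^2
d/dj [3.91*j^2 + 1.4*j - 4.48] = 7.82*j + 1.4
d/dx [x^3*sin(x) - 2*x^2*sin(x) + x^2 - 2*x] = x^3*cos(x) + 3*x^2*sin(x) - 2*x^2*cos(x) - 4*x*sin(x) + 2*x - 2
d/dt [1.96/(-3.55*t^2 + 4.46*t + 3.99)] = (13.916*t - 8.7416)/(-3.55*t^2 + 4.46*t + 3.99)^2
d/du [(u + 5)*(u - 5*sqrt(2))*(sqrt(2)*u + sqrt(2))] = 3*sqrt(2)*u^2 - 20*u + 12*sqrt(2)*u - 60 + 5*sqrt(2)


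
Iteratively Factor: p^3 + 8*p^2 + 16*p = (p + 4)*(p^2 + 4*p) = p*(p + 4)*(p + 4)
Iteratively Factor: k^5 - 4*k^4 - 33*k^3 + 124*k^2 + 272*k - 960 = (k - 5)*(k^4 + k^3 - 28*k^2 - 16*k + 192) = (k - 5)*(k - 3)*(k^3 + 4*k^2 - 16*k - 64) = (k - 5)*(k - 4)*(k - 3)*(k^2 + 8*k + 16) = (k - 5)*(k - 4)*(k - 3)*(k + 4)*(k + 4)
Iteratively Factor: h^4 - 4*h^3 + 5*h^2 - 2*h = (h - 1)*(h^3 - 3*h^2 + 2*h) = (h - 1)^2*(h^2 - 2*h) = (h - 2)*(h - 1)^2*(h)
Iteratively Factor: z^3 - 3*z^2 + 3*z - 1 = (z - 1)*(z^2 - 2*z + 1) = (z - 1)^2*(z - 1)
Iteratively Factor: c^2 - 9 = (c + 3)*(c - 3)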